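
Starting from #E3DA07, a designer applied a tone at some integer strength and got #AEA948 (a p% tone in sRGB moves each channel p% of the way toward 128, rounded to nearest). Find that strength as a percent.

54%

#E3DA07 is rgb(227, 218, 7); #AEA948 is rgb(174, 169, 72).
On the B channel (widest range): 72 ≈ 7 + (p/100)(128 − 7), so p ≈ 100×(72 − 7)/(128 − 7) = 6500/121 = 53.72.
p = 54 reproduces all three channels after rounding.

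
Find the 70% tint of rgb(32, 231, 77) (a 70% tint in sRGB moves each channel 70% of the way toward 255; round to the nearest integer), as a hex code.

#BCF8CA

Lerp each channel 70% toward 255:
  R: 32 + 156.1 = 188.1 → 188
  G: 231 + 16.8 = 247.8 → 248
  B: 77 + 124.6 = 201.6 → 202
rgb(188, 248, 202) = #BCF8CA.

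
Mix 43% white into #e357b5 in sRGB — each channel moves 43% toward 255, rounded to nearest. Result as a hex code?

#ef9fd5

#e357b5 is rgb(227, 87, 181).
A 43% tint moves each channel 43% toward 255:
  R: 227 + 12.04 = 239.04 → 239
  G: 87 + 0.43×(255−87) = 87 + 72.24 = 159.24 → 159
  B: 181 + 31.82 = 212.82 → 213
rgb(239, 159, 213) = #ef9fd5.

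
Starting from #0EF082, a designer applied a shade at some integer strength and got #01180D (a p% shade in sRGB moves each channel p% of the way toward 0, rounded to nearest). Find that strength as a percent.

#0EF082 is rgb(14, 240, 130); #01180D is rgb(1, 24, 13).
On the G channel (widest range): 24 ≈ 240 + (p/100)(0 − 240), so p ≈ 100×(24 − 240)/(0 − 240) = -21600/-240 = 90.00.
p = 90 reproduces all three channels after rounding.

90%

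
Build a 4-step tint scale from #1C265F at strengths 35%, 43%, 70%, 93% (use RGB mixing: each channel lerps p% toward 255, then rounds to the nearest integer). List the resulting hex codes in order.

#1C265F is rgb(28, 38, 95).
35%: (28 + 79.45 = 107.45→107, 38 + 75.95 = 113.95→114, 95 + 56 = 151→151) → #6B7297
43%: (28 + 97.61 = 125.61→126, 38 + 93.31 = 131.31→131, 95 + 68.8 = 163.8→164) → #7E83A4
70%: (28 + 158.9 = 186.9→187, 38 + 151.9 = 189.9→190, 95 + 112 = 207→207) → #BBBECF
93%: (28 + 211.11 = 239.11→239, 38 + 201.81 = 239.81→240, 95 + 148.8 = 243.8→244) → #EFF0F4

#6B7297, #7E83A4, #BBBECF, #EFF0F4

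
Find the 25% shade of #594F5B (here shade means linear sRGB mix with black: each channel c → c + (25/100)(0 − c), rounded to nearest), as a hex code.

#433B44

#594F5B is rgb(89, 79, 91).
Per channel, c → c + 0.25(0 − c):
  R: 89 + 0.25×(0−89) = 89 − 22.25 = 66.75 → 67
  G: 79 + 0.25×(0−79) = 79 − 19.75 = 59.25 → 59
  B: 91 − 22.75 = 68.25 → 68
rgb(67, 59, 68) = #433B44.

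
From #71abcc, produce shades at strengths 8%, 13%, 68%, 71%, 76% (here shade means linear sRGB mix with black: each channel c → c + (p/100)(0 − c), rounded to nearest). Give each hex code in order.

#71abcc is rgb(113, 171, 204).
8%: (113 − 9.04 = 103.96→104, 171 − 13.68 = 157.32→157, 204 − 16.32 = 187.68→188) → #689dbc
13%: (113 − 14.69 = 98.31→98, 171 − 22.23 = 148.77→149, 204 − 26.52 = 177.48→177) → #6295b1
68%: (113 − 76.84 = 36.16→36, 171 − 116.28 = 54.72→55, 204 − 138.72 = 65.28→65) → #243741
71%: (113 − 80.23 = 32.77→33, 171 − 121.41 = 49.59→50, 204 − 144.84 = 59.16→59) → #21323b
76%: (113 − 85.88 = 27.12→27, 171 − 129.96 = 41.04→41, 204 − 155.04 = 48.96→49) → #1b2931

#689dbc, #6295b1, #243741, #21323b, #1b2931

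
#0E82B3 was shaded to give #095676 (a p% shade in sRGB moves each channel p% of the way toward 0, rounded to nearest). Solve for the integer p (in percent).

34%

#0E82B3 is rgb(14, 130, 179); #095676 is rgb(9, 86, 118).
On the B channel (widest range): 118 ≈ 179 + (p/100)(0 − 179), so p ≈ 100×(118 − 179)/(0 − 179) = -6100/-179 = 34.08.
p = 34 reproduces all three channels after rounding.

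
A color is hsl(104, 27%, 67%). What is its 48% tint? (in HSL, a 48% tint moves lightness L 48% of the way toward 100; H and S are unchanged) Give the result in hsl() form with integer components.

hsl(104, 27%, 83%)

L moves 48% from 67 toward 100: 67 + 15.84 = 82.84 → 83.
H and S are unchanged.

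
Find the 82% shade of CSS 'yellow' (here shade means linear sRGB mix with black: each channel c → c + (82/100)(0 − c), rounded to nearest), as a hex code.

#2E2E00

CSS yellow is rgb(255, 255, 0).
An 82% shade moves each channel 82% toward 0:
  R: 255 + 0.82×(0−255) = 255 − 209.1 = 45.9 → 46
  G: 255 + 0.82×(0−255) = 255 − 209.1 = 45.9 → 46
  B: 0 + 0 = 0 → 0
rgb(46, 46, 0) = #2E2E00.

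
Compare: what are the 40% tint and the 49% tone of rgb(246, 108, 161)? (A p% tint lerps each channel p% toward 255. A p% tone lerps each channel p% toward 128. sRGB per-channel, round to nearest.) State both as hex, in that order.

40% tint:
  R: 246 + 0.4×(255−246) = 246 + 3.6 = 249.6 → 250
  G: 108 + 0.4×(255−108) = 108 + 58.8 = 166.8 → 167
  B: 161 + 0.4×(255−161) = 161 + 37.6 = 198.6 → 199
  → #FAA7C7
49% tone:
  R: 246 + 0.49×(128−246) = 246 − 57.82 = 188.18 → 188
  G: 108 + 0.49×(128−108) = 108 + 9.8 = 117.8 → 118
  B: 161 − 16.17 = 144.83 → 145
  → #BC7691

#FAA7C7, #BC7691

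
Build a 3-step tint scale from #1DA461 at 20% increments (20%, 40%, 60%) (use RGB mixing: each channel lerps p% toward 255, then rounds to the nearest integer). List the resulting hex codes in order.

#1DA461 is rgb(29, 164, 97).
20%: (29 + 45.2 = 74.2→74, 164 + 18.2 = 182.2→182, 97 + 31.6 = 128.6→129) → #4AB681
40%: (29 + 90.4 = 119.4→119, 164 + 36.4 = 200.4→200, 97 + 63.2 = 160.2→160) → #77C8A0
60%: (29 + 135.6 = 164.6→165, 164 + 54.6 = 218.6→219, 97 + 94.8 = 191.8→192) → #A5DBC0

#4AB681, #77C8A0, #A5DBC0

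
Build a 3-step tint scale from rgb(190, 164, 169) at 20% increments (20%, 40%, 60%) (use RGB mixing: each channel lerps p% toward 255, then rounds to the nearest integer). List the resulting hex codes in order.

#CBB6BA, #D8C8CB, #E5DBDD

20%: (190 + 13 = 203→203, 164 + 18.2 = 182.2→182, 169 + 17.2 = 186.2→186) → #CBB6BA
40%: (190 + 26 = 216→216, 164 + 36.4 = 200.4→200, 169 + 34.4 = 203.4→203) → #D8C8CB
60%: (190 + 39 = 229→229, 164 + 54.6 = 218.6→219, 169 + 51.6 = 220.6→221) → #E5DBDD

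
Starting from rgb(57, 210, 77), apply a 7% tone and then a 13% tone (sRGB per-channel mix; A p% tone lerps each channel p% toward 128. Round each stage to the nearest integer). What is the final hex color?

Lerp each channel 7% toward 128:
  R: 57 + 0.07×(128−57) = 57 + 4.97 = 61.97 → 62
  G: 210 − 5.74 = 204.26 → 204
  B: 77 + 0.07×(128−77) = 77 + 3.57 = 80.57 → 81
After the tone: rgb(62, 204, 81) = #3ecc51.
Lerp each channel 13% toward 128:
  R: 62 + 8.58 = 70.58 → 71
  G: 204 + 0.13×(128−204) = 204 − 9.88 = 194.12 → 194
  B: 81 + 0.13×(128−81) = 81 + 6.11 = 87.11 → 87
rgb(71, 194, 87) = #47c257.

#47c257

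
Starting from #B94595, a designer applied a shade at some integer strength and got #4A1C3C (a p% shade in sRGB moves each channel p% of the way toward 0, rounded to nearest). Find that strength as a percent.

#B94595 is rgb(185, 69, 149); #4A1C3C is rgb(74, 28, 60).
On the R channel (widest range): 74 ≈ 185 + (p/100)(0 − 185), so p ≈ 100×(74 − 185)/(0 − 185) = -11100/-185 = 60.00.
p = 60 reproduces all three channels after rounding.

60%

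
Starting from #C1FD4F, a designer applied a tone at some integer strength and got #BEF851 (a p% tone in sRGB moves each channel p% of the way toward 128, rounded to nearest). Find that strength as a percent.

4%

#C1FD4F is rgb(193, 253, 79); #BEF851 is rgb(190, 248, 81).
On the G channel (widest range): 248 ≈ 253 + (p/100)(128 − 253), so p ≈ 100×(248 − 253)/(128 − 253) = -500/-125 = 4.00.
p = 4 reproduces all three channels after rounding.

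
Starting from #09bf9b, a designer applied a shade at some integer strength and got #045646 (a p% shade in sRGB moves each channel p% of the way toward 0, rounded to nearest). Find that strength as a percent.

55%

#09bf9b is rgb(9, 191, 155); #045646 is rgb(4, 86, 70).
On the G channel (widest range): 86 ≈ 191 + (p/100)(0 − 191), so p ≈ 100×(86 − 191)/(0 − 191) = -10500/-191 = 54.97.
p = 55 reproduces all three channels after rounding.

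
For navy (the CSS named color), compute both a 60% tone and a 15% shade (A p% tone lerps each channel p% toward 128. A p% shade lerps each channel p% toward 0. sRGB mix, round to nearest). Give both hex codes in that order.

#4D4D80, #00006D

CSS navy is rgb(0, 0, 128).
60% tone:
  R: 0 + 76.8 = 76.8 → 77
  G: 0 + 76.8 = 76.8 → 77
  B: 128 + 0.6×(128−128) = 128 + 0 = 128 → 128
  → #4D4D80
15% shade:
  R: 0 + 0.15×(0−0) = 0 + 0 = 0 → 0
  G: 0 + 0.15×(0−0) = 0 + 0 = 0 → 0
  B: 128 + 0.15×(0−128) = 128 − 19.2 = 108.8 → 109
  → #00006D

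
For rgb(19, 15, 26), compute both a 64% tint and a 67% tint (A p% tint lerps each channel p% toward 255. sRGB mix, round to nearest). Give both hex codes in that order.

64% tint:
  R: 19 + 0.64×(255−19) = 19 + 151.04 = 170.04 → 170
  G: 15 + 0.64×(255−15) = 15 + 153.6 = 168.6 → 169
  B: 26 + 0.64×(255−26) = 26 + 146.56 = 172.56 → 173
  → #AAA9AD
67% tint:
  R: 19 + 0.67×(255−19) = 19 + 158.12 = 177.12 → 177
  G: 15 + 160.8 = 175.8 → 176
  B: 26 + 0.67×(255−26) = 26 + 153.43 = 179.43 → 179
  → #B1B0B3

#AAA9AD, #B1B0B3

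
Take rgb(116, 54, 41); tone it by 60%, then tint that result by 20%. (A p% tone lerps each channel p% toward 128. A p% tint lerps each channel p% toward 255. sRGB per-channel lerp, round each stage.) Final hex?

A 60% tone moves each channel 60% toward 128:
  R: 116 + 0.6×(128−116) = 116 + 7.2 = 123.2 → 123
  G: 54 + 0.6×(128−54) = 54 + 44.4 = 98.4 → 98
  B: 41 + 0.6×(128−41) = 41 + 52.2 = 93.2 → 93
After the tone: rgb(123, 98, 93) = #7b625d.
Lerp each channel 20% toward 255:
  R: 123 + 0.2×(255−123) = 123 + 26.4 = 149.4 → 149
  G: 98 + 31.4 = 129.4 → 129
  B: 93 + 32.4 = 125.4 → 125
rgb(149, 129, 125) = #95817d.

#95817d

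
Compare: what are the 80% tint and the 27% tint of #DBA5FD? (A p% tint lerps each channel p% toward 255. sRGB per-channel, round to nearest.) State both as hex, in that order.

#F8EDFF, #E5BDFE

#DBA5FD is rgb(219, 165, 253).
80% tint:
  R: 219 + 0.8×(255−219) = 219 + 28.8 = 247.8 → 248
  G: 165 + 0.8×(255−165) = 165 + 72 = 237 → 237
  B: 253 + 0.8×(255−253) = 253 + 1.6 = 254.6 → 255
  → #F8EDFF
27% tint:
  R: 219 + 0.27×(255−219) = 219 + 9.72 = 228.72 → 229
  G: 165 + 0.27×(255−165) = 165 + 24.3 = 189.3 → 189
  B: 253 + 0.27×(255−253) = 253 + 0.54 = 253.54 → 254
  → #E5BDFE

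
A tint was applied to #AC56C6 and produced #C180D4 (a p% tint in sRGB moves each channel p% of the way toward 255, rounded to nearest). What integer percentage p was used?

#AC56C6 is rgb(172, 86, 198); #C180D4 is rgb(193, 128, 212).
On the G channel (widest range): 128 ≈ 86 + (p/100)(255 − 86), so p ≈ 100×(128 − 86)/(255 − 86) = 4200/169 = 24.85.
p = 25 reproduces all three channels after rounding.

25%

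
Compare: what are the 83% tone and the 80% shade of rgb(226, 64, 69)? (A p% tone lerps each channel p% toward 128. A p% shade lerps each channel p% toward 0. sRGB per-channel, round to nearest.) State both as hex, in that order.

83% tone:
  R: 226 + 0.83×(128−226) = 226 − 81.34 = 144.66 → 145
  G: 64 + 53.12 = 117.12 → 117
  B: 69 + 0.83×(128−69) = 69 + 48.97 = 117.97 → 118
  → #917576
80% shade:
  R: 226 + 0.8×(0−226) = 226 − 180.8 = 45.2 → 45
  G: 64 + 0.8×(0−64) = 64 − 51.2 = 12.8 → 13
  B: 69 + 0.8×(0−69) = 69 − 55.2 = 13.8 → 14
  → #2D0D0E

#917576, #2D0D0E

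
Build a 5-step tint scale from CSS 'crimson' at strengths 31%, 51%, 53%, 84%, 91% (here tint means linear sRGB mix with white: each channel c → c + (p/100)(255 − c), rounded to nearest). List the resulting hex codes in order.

#E75D78, #EE8C9F, #EF91A3, #F9D9E0, #FCEAED

CSS crimson is rgb(220, 20, 60).
31%: (220 + 10.85 = 230.85→231, 20 + 72.85 = 92.85→93, 60 + 60.45 = 120.45→120) → #E75D78
51%: (220 + 17.85 = 237.85→238, 20 + 119.85 = 139.85→140, 60 + 99.45 = 159.45→159) → #EE8C9F
53%: (220 + 18.55 = 238.55→239, 20 + 124.55 = 144.55→145, 60 + 103.35 = 163.35→163) → #EF91A3
84%: (220 + 29.4 = 249.4→249, 20 + 197.4 = 217.4→217, 60 + 163.8 = 223.8→224) → #F9D9E0
91%: (220 + 31.85 = 251.85→252, 20 + 213.85 = 233.85→234, 60 + 177.45 = 237.45→237) → #FCEAED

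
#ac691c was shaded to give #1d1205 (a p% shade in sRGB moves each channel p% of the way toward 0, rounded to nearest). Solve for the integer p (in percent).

#ac691c is rgb(172, 105, 28); #1d1205 is rgb(29, 18, 5).
On the R channel (widest range): 29 ≈ 172 + (p/100)(0 − 172), so p ≈ 100×(29 − 172)/(0 − 172) = -14300/-172 = 83.14.
p = 83 reproduces all three channels after rounding.

83%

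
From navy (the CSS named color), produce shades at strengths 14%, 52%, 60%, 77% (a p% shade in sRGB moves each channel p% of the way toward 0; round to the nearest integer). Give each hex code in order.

CSS navy is rgb(0, 0, 128).
14%: (0→0, 0→0, 128 − 17.92 = 110.08→110) → #00006e
52%: (0→0, 0→0, 128 − 66.56 = 61.44→61) → #00003d
60%: (0→0, 0→0, 128 − 76.8 = 51.2→51) → #000033
77%: (0→0, 0→0, 128 − 98.56 = 29.44→29) → #00001d

#00006e, #00003d, #000033, #00001d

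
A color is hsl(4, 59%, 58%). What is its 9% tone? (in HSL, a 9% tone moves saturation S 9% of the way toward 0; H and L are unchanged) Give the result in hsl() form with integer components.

hsl(4, 54%, 58%)

S moves 9% from 59 toward 0: 59 − 5.31 = 53.69 → 54.
H and L are unchanged.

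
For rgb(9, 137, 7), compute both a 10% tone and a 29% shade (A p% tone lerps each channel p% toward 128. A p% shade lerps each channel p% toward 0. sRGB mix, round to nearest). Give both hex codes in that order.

#158813, #066105

10% tone:
  R: 9 + 0.1×(128−9) = 9 + 11.9 = 20.9 → 21
  G: 137 + 0.1×(128−137) = 137 − 0.9 = 136.1 → 136
  B: 7 + 12.1 = 19.1 → 19
  → #158813
29% shade:
  R: 9 + 0.29×(0−9) = 9 − 2.61 = 6.39 → 6
  G: 137 + 0.29×(0−137) = 137 − 39.73 = 97.27 → 97
  B: 7 + 0.29×(0−7) = 7 − 2.03 = 4.97 → 5
  → #066105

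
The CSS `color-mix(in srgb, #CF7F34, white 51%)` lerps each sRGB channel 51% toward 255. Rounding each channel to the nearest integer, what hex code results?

#E7C09C

#CF7F34 is rgb(207, 127, 52).
A 51% tint moves each channel 51% toward 255:
  R: 207 + 0.51×(255−207) = 207 + 24.48 = 231.48 → 231
  G: 127 + 65.28 = 192.28 → 192
  B: 52 + 0.51×(255−52) = 52 + 103.53 = 155.53 → 156
rgb(231, 192, 156) = #E7C09C.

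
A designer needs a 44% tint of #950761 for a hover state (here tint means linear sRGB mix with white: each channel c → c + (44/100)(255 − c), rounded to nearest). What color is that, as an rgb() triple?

#950761 is rgb(149, 7, 97).
Per channel, c → c + 0.44(255 − c):
  R: 149 + 0.44×(255−149) = 149 + 46.64 = 195.64 → 196
  G: 7 + 0.44×(255−7) = 7 + 109.12 = 116.12 → 116
  B: 97 + 69.52 = 166.52 → 167

rgb(196, 116, 167)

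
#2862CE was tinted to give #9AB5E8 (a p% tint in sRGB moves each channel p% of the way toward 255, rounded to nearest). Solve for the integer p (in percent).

#2862CE is rgb(40, 98, 206); #9AB5E8 is rgb(154, 181, 232).
On the R channel (widest range): 154 ≈ 40 + (p/100)(255 − 40), so p ≈ 100×(154 − 40)/(255 − 40) = 11400/215 = 53.02.
p = 53 reproduces all three channels after rounding.

53%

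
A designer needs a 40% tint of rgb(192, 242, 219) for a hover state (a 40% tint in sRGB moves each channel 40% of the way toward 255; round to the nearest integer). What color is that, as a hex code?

A 40% tint moves each channel 40% toward 255:
  R: 192 + 0.4×(255−192) = 192 + 25.2 = 217.2 → 217
  G: 242 + 0.4×(255−242) = 242 + 5.2 = 247.2 → 247
  B: 219 + 14.4 = 233.4 → 233
rgb(217, 247, 233) = #d9f7e9.

#d9f7e9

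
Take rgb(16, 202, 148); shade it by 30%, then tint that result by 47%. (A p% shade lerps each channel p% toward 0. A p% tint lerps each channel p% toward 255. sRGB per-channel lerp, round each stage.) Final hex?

#7ec3af

Lerp each channel 30% toward 0:
  R: 16 + 0.3×(0−16) = 16 − 4.8 = 11.2 → 11
  G: 202 − 60.6 = 141.4 → 141
  B: 148 + 0.3×(0−148) = 148 − 44.4 = 103.6 → 104
After the shade: rgb(11, 141, 104) = #0b8d68.
Lerp each channel 47% toward 255:
  R: 11 + 0.47×(255−11) = 11 + 114.68 = 125.68 → 126
  G: 141 + 53.58 = 194.58 → 195
  B: 104 + 0.47×(255−104) = 104 + 70.97 = 174.97 → 175
rgb(126, 195, 175) = #7ec3af.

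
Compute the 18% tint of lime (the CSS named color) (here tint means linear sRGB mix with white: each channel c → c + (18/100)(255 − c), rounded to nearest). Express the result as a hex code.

CSS lime is rgb(0, 255, 0).
An 18% tint moves each channel 18% toward 255:
  R: 0 + 0.18×(255−0) = 0 + 45.9 = 45.9 → 46
  G: 255 + 0.18×(255−255) = 255 + 0 = 255 → 255
  B: 0 + 45.9 = 45.9 → 46
rgb(46, 255, 46) = #2eff2e.

#2eff2e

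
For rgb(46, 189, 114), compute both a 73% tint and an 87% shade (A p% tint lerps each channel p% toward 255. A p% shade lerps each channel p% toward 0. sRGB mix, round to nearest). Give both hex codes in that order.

73% tint:
  R: 46 + 0.73×(255−46) = 46 + 152.57 = 198.57 → 199
  G: 189 + 0.73×(255−189) = 189 + 48.18 = 237.18 → 237
  B: 114 + 102.93 = 216.93 → 217
  → #C7EDD9
87% shade:
  R: 46 + 0.87×(0−46) = 46 − 40.02 = 5.98 → 6
  G: 189 + 0.87×(0−189) = 189 − 164.43 = 24.57 → 25
  B: 114 + 0.87×(0−114) = 114 − 99.18 = 14.82 → 15
  → #06190F

#C7EDD9, #06190F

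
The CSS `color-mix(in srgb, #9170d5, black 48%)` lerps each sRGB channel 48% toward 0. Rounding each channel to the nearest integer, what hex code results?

#4b3a6f

#9170d5 is rgb(145, 112, 213).
Lerp each channel 48% toward 0:
  R: 145 − 69.6 = 75.4 → 75
  G: 112 − 53.76 = 58.24 → 58
  B: 213 − 102.24 = 110.76 → 111
rgb(75, 58, 111) = #4b3a6f.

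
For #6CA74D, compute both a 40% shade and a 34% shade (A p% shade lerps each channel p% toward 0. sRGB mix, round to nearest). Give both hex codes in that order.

#6CA74D is rgb(108, 167, 77).
40% shade:
  R: 108 + 0.4×(0−108) = 108 − 43.2 = 64.8 → 65
  G: 167 + 0.4×(0−167) = 167 − 66.8 = 100.2 → 100
  B: 77 + 0.4×(0−77) = 77 − 30.8 = 46.2 → 46
  → #41642E
34% shade:
  R: 108 − 36.72 = 71.28 → 71
  G: 167 + 0.34×(0−167) = 167 − 56.78 = 110.22 → 110
  B: 77 − 26.18 = 50.82 → 51
  → #476E33

#41642E, #476E33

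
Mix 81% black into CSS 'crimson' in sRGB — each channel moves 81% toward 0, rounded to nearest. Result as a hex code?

#2A040B

CSS crimson is rgb(220, 20, 60).
Per channel, c → c + 0.81(0 − c):
  R: 220 − 178.2 = 41.8 → 42
  G: 20 + 0.81×(0−20) = 20 − 16.2 = 3.8 → 4
  B: 60 + 0.81×(0−60) = 60 − 48.6 = 11.4 → 11
rgb(42, 4, 11) = #2A040B.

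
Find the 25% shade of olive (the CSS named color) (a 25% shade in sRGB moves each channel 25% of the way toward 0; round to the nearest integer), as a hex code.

CSS olive is rgb(128, 128, 0).
Per channel, c → c + 0.25(0 − c):
  R: 128 − 32 = 96 → 96
  G: 128 − 32 = 96 → 96
  B: 0 + 0 = 0 → 0
rgb(96, 96, 0) = #606000.

#606000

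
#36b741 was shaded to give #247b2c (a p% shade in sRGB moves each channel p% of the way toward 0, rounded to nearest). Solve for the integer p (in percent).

33%

#36b741 is rgb(54, 183, 65); #247b2c is rgb(36, 123, 44).
On the G channel (widest range): 123 ≈ 183 + (p/100)(0 − 183), so p ≈ 100×(123 − 183)/(0 − 183) = -6000/-183 = 32.79.
p = 33 reproduces all three channels after rounding.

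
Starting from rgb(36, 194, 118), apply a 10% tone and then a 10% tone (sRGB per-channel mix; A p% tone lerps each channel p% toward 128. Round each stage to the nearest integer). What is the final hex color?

#35b578

Per channel, c → c + 0.1(128 − c):
  R: 36 + 9.2 = 45.2 → 45
  G: 194 + 0.1×(128−194) = 194 − 6.6 = 187.4 → 187
  B: 118 + 1 = 119 → 119
After the tone: rgb(45, 187, 119) = #2dbb77.
Per channel, c → c + 0.1(128 − c):
  R: 45 + 0.1×(128−45) = 45 + 8.3 = 53.3 → 53
  G: 187 + 0.1×(128−187) = 187 − 5.9 = 181.1 → 181
  B: 119 + 0.9 = 119.9 → 120
rgb(53, 181, 120) = #35b578.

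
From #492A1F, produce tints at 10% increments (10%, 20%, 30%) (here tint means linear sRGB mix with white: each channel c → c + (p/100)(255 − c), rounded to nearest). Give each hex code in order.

#5B3F35, #6D554C, #806A62

#492A1F is rgb(73, 42, 31).
10%: (73 + 18.2 = 91.2→91, 42 + 21.3 = 63.3→63, 31 + 22.4 = 53.4→53) → #5B3F35
20%: (73 + 36.4 = 109.4→109, 42 + 42.6 = 84.6→85, 31 + 44.8 = 75.8→76) → #6D554C
30%: (73 + 54.6 = 127.6→128, 42 + 63.9 = 105.9→106, 31 + 67.2 = 98.2→98) → #806A62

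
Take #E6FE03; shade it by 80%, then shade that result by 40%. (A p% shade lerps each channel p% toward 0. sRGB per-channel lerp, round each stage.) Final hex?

#1C1F01

#E6FE03 is rgb(230, 254, 3).
Per channel, c → c + 0.8(0 − c):
  R: 230 − 184 = 46 → 46
  G: 254 − 203.2 = 50.8 → 51
  B: 3 + 0.8×(0−3) = 3 − 2.4 = 0.6 → 1
After the shade: rgb(46, 51, 1) = #2E3301.
Per channel, c → c + 0.4(0 − c):
  R: 46 − 18.4 = 27.6 → 28
  G: 51 − 20.4 = 30.6 → 31
  B: 1 + 0.4×(0−1) = 1 − 0.4 = 0.6 → 1
rgb(28, 31, 1) = #1C1F01.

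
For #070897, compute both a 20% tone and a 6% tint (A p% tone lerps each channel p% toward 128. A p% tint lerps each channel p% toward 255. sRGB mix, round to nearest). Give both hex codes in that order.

#070897 is rgb(7, 8, 151).
20% tone:
  R: 7 + 0.2×(128−7) = 7 + 24.2 = 31.2 → 31
  G: 8 + 24 = 32 → 32
  B: 151 − 4.6 = 146.4 → 146
  → #1F2092
6% tint:
  R: 7 + 14.88 = 21.88 → 22
  G: 8 + 0.06×(255−8) = 8 + 14.82 = 22.82 → 23
  B: 151 + 0.06×(255−151) = 151 + 6.24 = 157.24 → 157
  → #16179D

#1F2092, #16179D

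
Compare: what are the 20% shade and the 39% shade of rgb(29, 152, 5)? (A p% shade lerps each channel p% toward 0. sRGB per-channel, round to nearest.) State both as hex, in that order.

#177a04, #125d03

20% shade:
  R: 29 + 0.2×(0−29) = 29 − 5.8 = 23.2 → 23
  G: 152 + 0.2×(0−152) = 152 − 30.4 = 121.6 → 122
  B: 5 + 0.2×(0−5) = 5 − 1 = 4 → 4
  → #177a04
39% shade:
  R: 29 − 11.31 = 17.69 → 18
  G: 152 − 59.28 = 92.72 → 93
  B: 5 + 0.39×(0−5) = 5 − 1.95 = 3.05 → 3
  → #125d03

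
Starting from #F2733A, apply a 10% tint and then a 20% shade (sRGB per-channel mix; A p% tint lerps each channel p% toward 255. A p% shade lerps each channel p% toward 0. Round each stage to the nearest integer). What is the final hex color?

#F2733A is rgb(242, 115, 58).
Lerp each channel 10% toward 255:
  R: 242 + 1.3 = 243.3 → 243
  G: 115 + 0.1×(255−115) = 115 + 14 = 129 → 129
  B: 58 + 19.7 = 77.7 → 78
After the tint: rgb(243, 129, 78) = #F3814E.
Lerp each channel 20% toward 0:
  R: 243 + 0.2×(0−243) = 243 − 48.6 = 194.4 → 194
  G: 129 − 25.8 = 103.2 → 103
  B: 78 − 15.6 = 62.4 → 62
rgb(194, 103, 62) = #C2673E.

#C2673E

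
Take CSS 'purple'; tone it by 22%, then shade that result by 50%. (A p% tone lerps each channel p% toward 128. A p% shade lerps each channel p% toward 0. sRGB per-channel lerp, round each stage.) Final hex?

CSS purple is rgb(128, 0, 128).
Per channel, c → c + 0.22(128 − c):
  R: 128 + 0 = 128 → 128
  G: 0 + 28.16 = 28.16 → 28
  B: 128 + 0 = 128 → 128
After the tone: rgb(128, 28, 128) = #801C80.
Lerp each channel 50% toward 0:
  R: 128 − 64 = 64 → 64
  G: 28 − 14 = 14 → 14
  B: 128 + 0.5×(0−128) = 128 − 64 = 64 → 64
rgb(64, 14, 64) = #400E40.

#400E40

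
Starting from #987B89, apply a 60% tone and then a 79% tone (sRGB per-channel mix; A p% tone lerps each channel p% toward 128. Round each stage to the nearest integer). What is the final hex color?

#987B89 is rgb(152, 123, 137).
Lerp each channel 60% toward 128:
  R: 152 + 0.6×(128−152) = 152 − 14.4 = 137.6 → 138
  G: 123 + 3 = 126 → 126
  B: 137 + 0.6×(128−137) = 137 − 5.4 = 131.6 → 132
After the tone: rgb(138, 126, 132) = #8A7E84.
Per channel, c → c + 0.79(128 − c):
  R: 138 − 7.9 = 130.1 → 130
  G: 126 + 1.58 = 127.58 → 128
  B: 132 + 0.79×(128−132) = 132 − 3.16 = 128.84 → 129
rgb(130, 128, 129) = #828081.

#828081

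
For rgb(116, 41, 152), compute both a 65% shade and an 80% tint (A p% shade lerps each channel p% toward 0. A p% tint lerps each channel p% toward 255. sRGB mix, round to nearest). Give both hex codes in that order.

#290e35, #e3d4ea

65% shade:
  R: 116 + 0.65×(0−116) = 116 − 75.4 = 40.6 → 41
  G: 41 − 26.65 = 14.35 → 14
  B: 152 − 98.8 = 53.2 → 53
  → #290e35
80% tint:
  R: 116 + 0.8×(255−116) = 116 + 111.2 = 227.2 → 227
  G: 41 + 171.2 = 212.2 → 212
  B: 152 + 0.8×(255−152) = 152 + 82.4 = 234.4 → 234
  → #e3d4ea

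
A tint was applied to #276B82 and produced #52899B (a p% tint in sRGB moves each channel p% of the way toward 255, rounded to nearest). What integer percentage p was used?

#276B82 is rgb(39, 107, 130); #52899B is rgb(82, 137, 155).
On the R channel (widest range): 82 ≈ 39 + (p/100)(255 − 39), so p ≈ 100×(82 − 39)/(255 − 39) = 4300/216 = 19.91.
p = 20 reproduces all three channels after rounding.

20%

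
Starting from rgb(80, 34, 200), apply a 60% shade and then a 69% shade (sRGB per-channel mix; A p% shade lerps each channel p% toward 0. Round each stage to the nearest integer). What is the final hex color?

#0A0419

A 60% shade moves each channel 60% toward 0:
  R: 80 + 0.6×(0−80) = 80 − 48 = 32 → 32
  G: 34 + 0.6×(0−34) = 34 − 20.4 = 13.6 → 14
  B: 200 + 0.6×(0−200) = 200 − 120 = 80 → 80
After the shade: rgb(32, 14, 80) = #200E50.
Per channel, c → c + 0.69(0 − c):
  R: 32 − 22.08 = 9.92 → 10
  G: 14 + 0.69×(0−14) = 14 − 9.66 = 4.34 → 4
  B: 80 − 55.2 = 24.8 → 25
rgb(10, 4, 25) = #0A0419.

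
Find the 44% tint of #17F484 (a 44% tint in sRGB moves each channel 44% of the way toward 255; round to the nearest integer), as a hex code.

#17F484 is rgb(23, 244, 132).
Per channel, c → c + 0.44(255 − c):
  R: 23 + 0.44×(255−23) = 23 + 102.08 = 125.08 → 125
  G: 244 + 0.44×(255−244) = 244 + 4.84 = 248.84 → 249
  B: 132 + 0.44×(255−132) = 132 + 54.12 = 186.12 → 186
rgb(125, 249, 186) = #7DF9BA.

#7DF9BA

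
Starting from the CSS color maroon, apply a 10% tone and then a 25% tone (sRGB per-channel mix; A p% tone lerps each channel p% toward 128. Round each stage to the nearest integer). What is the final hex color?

#802a2a

CSS maroon is rgb(128, 0, 0).
Lerp each channel 10% toward 128:
  R: 128 + 0.1×(128−128) = 128 + 0 = 128 → 128
  G: 0 + 0.1×(128−0) = 0 + 12.8 = 12.8 → 13
  B: 0 + 12.8 = 12.8 → 13
After the tone: rgb(128, 13, 13) = #800d0d.
A 25% tone moves each channel 25% toward 128:
  R: 128 + 0.25×(128−128) = 128 + 0 = 128 → 128
  G: 13 + 28.75 = 41.75 → 42
  B: 13 + 0.25×(128−13) = 13 + 28.75 = 41.75 → 42
rgb(128, 42, 42) = #802a2a.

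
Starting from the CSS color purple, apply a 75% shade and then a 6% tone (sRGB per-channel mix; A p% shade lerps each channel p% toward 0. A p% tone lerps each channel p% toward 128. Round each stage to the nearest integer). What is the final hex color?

#260826

CSS purple is rgb(128, 0, 128).
Lerp each channel 75% toward 0:
  R: 128 + 0.75×(0−128) = 128 − 96 = 32 → 32
  G: 0 + 0.75×(0−0) = 0 + 0 = 0 → 0
  B: 128 − 96 = 32 → 32
After the shade: rgb(32, 0, 32) = #200020.
A 6% tone moves each channel 6% toward 128:
  R: 32 + 0.06×(128−32) = 32 + 5.76 = 37.76 → 38
  G: 0 + 0.06×(128−0) = 0 + 7.68 = 7.68 → 8
  B: 32 + 0.06×(128−32) = 32 + 5.76 = 37.76 → 38
rgb(38, 8, 38) = #260826.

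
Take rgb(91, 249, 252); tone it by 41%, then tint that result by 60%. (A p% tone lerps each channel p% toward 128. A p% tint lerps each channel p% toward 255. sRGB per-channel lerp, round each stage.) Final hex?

#C3E9E9

A 41% tone moves each channel 41% toward 128:
  R: 91 + 0.41×(128−91) = 91 + 15.17 = 106.17 → 106
  G: 249 − 49.61 = 199.39 → 199
  B: 252 + 0.41×(128−252) = 252 − 50.84 = 201.16 → 201
After the tone: rgb(106, 199, 201) = #6AC7C9.
A 60% tint moves each channel 60% toward 255:
  R: 106 + 0.6×(255−106) = 106 + 89.4 = 195.4 → 195
  G: 199 + 0.6×(255−199) = 199 + 33.6 = 232.6 → 233
  B: 201 + 0.6×(255−201) = 201 + 32.4 = 233.4 → 233
rgb(195, 233, 233) = #C3E9E9.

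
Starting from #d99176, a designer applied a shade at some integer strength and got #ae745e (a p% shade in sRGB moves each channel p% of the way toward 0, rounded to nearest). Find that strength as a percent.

20%

#d99176 is rgb(217, 145, 118); #ae745e is rgb(174, 116, 94).
On the R channel (widest range): 174 ≈ 217 + (p/100)(0 − 217), so p ≈ 100×(174 − 217)/(0 − 217) = -4300/-217 = 19.82.
p = 20 reproduces all three channels after rounding.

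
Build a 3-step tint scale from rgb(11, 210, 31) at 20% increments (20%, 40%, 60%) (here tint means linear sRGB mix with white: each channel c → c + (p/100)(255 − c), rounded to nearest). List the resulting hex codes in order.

20%: (11 + 48.8 = 59.8→60, 210 + 9 = 219→219, 31 + 44.8 = 75.8→76) → #3CDB4C
40%: (11 + 97.6 = 108.6→109, 210 + 18 = 228→228, 31 + 89.6 = 120.6→121) → #6DE479
60%: (11 + 146.4 = 157.4→157, 210 + 27 = 237→237, 31 + 134.4 = 165.4→165) → #9DEDA5

#3CDB4C, #6DE479, #9DEDA5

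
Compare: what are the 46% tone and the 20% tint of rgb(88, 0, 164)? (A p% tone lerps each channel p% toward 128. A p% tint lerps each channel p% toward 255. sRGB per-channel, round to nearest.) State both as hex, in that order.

46% tone:
  R: 88 + 0.46×(128−88) = 88 + 18.4 = 106.4 → 106
  G: 0 + 58.88 = 58.88 → 59
  B: 164 − 16.56 = 147.44 → 147
  → #6A3B93
20% tint:
  R: 88 + 0.2×(255−88) = 88 + 33.4 = 121.4 → 121
  G: 0 + 0.2×(255−0) = 0 + 51 = 51 → 51
  B: 164 + 18.2 = 182.2 → 182
  → #7933B6

#6A3B93, #7933B6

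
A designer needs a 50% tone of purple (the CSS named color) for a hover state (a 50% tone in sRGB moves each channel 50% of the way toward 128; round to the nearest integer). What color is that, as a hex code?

CSS purple is rgb(128, 0, 128).
Lerp each channel 50% toward 128:
  R: 128 + 0 = 128 → 128
  G: 0 + 64 = 64 → 64
  B: 128 + 0.5×(128−128) = 128 + 0 = 128 → 128
rgb(128, 64, 128) = #804080.

#804080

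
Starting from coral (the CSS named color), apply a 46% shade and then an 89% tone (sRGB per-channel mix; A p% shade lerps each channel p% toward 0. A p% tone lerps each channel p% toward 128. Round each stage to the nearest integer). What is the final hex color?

CSS coral is rgb(255, 127, 80).
Lerp each channel 46% toward 0:
  R: 255 + 0.46×(0−255) = 255 − 117.3 = 137.7 → 138
  G: 127 + 0.46×(0−127) = 127 − 58.42 = 68.58 → 69
  B: 80 − 36.8 = 43.2 → 43
After the shade: rgb(138, 69, 43) = #8A452B.
Lerp each channel 89% toward 128:
  R: 138 + 0.89×(128−138) = 138 − 8.9 = 129.1 → 129
  G: 69 + 52.51 = 121.51 → 122
  B: 43 + 0.89×(128−43) = 43 + 75.65 = 118.65 → 119
rgb(129, 122, 119) = #817A77.

#817A77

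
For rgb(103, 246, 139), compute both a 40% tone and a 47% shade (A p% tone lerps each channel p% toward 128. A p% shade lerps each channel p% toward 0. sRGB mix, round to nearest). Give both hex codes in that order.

#71C787, #37824A

40% tone:
  R: 103 + 0.4×(128−103) = 103 + 10 = 113 → 113
  G: 246 + 0.4×(128−246) = 246 − 47.2 = 198.8 → 199
  B: 139 + 0.4×(128−139) = 139 − 4.4 = 134.6 → 135
  → #71C787
47% shade:
  R: 103 + 0.47×(0−103) = 103 − 48.41 = 54.59 → 55
  G: 246 + 0.47×(0−246) = 246 − 115.62 = 130.38 → 130
  B: 139 + 0.47×(0−139) = 139 − 65.33 = 73.67 → 74
  → #37824A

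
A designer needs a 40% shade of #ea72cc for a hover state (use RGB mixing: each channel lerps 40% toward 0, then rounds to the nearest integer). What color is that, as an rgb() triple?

#ea72cc is rgb(234, 114, 204).
Lerp each channel 40% toward 0:
  R: 234 + 0.4×(0−234) = 234 − 93.6 = 140.4 → 140
  G: 114 + 0.4×(0−114) = 114 − 45.6 = 68.4 → 68
  B: 204 + 0.4×(0−204) = 204 − 81.6 = 122.4 → 122

rgb(140, 68, 122)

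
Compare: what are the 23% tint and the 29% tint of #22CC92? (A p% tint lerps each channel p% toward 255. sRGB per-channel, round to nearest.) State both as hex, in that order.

#55D8AB, #62DBB2

#22CC92 is rgb(34, 204, 146).
23% tint:
  R: 34 + 0.23×(255−34) = 34 + 50.83 = 84.83 → 85
  G: 204 + 11.73 = 215.73 → 216
  B: 146 + 25.07 = 171.07 → 171
  → #55D8AB
29% tint:
  R: 34 + 64.09 = 98.09 → 98
  G: 204 + 0.29×(255−204) = 204 + 14.79 = 218.79 → 219
  B: 146 + 0.29×(255−146) = 146 + 31.61 = 177.61 → 178
  → #62DBB2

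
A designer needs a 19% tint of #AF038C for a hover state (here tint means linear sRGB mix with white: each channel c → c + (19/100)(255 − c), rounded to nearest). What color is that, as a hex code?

#AF038C is rgb(175, 3, 140).
Lerp each channel 19% toward 255:
  R: 175 + 0.19×(255−175) = 175 + 15.2 = 190.2 → 190
  G: 3 + 0.19×(255−3) = 3 + 47.88 = 50.88 → 51
  B: 140 + 0.19×(255−140) = 140 + 21.85 = 161.85 → 162
rgb(190, 51, 162) = #BE33A2.

#BE33A2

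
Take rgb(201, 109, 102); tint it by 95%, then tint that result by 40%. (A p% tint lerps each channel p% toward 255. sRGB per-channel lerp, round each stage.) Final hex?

#fdfbfa

A 95% tint moves each channel 95% toward 255:
  R: 201 + 0.95×(255−201) = 201 + 51.3 = 252.3 → 252
  G: 109 + 0.95×(255−109) = 109 + 138.7 = 247.7 → 248
  B: 102 + 0.95×(255−102) = 102 + 145.35 = 247.35 → 247
After the tint: rgb(252, 248, 247) = #fcf8f7.
Lerp each channel 40% toward 255:
  R: 252 + 0.4×(255−252) = 252 + 1.2 = 253.2 → 253
  G: 248 + 2.8 = 250.8 → 251
  B: 247 + 3.2 = 250.2 → 250
rgb(253, 251, 250) = #fdfbfa.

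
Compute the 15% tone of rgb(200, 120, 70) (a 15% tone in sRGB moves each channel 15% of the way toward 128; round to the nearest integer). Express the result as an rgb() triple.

rgb(189, 121, 79)

Lerp each channel 15% toward 128:
  R: 200 + 0.15×(128−200) = 200 − 10.8 = 189.2 → 189
  G: 120 + 0.15×(128−120) = 120 + 1.2 = 121.2 → 121
  B: 70 + 0.15×(128−70) = 70 + 8.7 = 78.7 → 79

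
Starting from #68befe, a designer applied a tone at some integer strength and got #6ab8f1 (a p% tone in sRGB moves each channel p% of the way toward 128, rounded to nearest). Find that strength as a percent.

#68befe is rgb(104, 190, 254); #6ab8f1 is rgb(106, 184, 241).
On the B channel (widest range): 241 ≈ 254 + (p/100)(128 − 254), so p ≈ 100×(241 − 254)/(128 − 254) = -1300/-126 = 10.32.
p = 10 reproduces all three channels after rounding.

10%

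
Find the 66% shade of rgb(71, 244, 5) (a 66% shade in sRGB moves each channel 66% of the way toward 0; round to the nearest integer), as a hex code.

A 66% shade moves each channel 66% toward 0:
  R: 71 − 46.86 = 24.14 → 24
  G: 244 − 161.04 = 82.96 → 83
  B: 5 + 0.66×(0−5) = 5 − 3.3 = 1.7 → 2
rgb(24, 83, 2) = #185302.

#185302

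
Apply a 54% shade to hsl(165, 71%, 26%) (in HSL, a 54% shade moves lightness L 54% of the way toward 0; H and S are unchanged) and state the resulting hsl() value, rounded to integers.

L moves 54% from 26 toward 0: 26 − 14.04 = 11.96 → 12.
H and S are unchanged.

hsl(165, 71%, 12%)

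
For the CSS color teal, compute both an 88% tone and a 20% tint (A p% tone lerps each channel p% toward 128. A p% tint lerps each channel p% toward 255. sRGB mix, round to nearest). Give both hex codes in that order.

#718080, #339999

CSS teal is rgb(0, 128, 128).
88% tone:
  R: 0 + 112.64 = 112.64 → 113
  G: 128 + 0.88×(128−128) = 128 + 0 = 128 → 128
  B: 128 + 0.88×(128−128) = 128 + 0 = 128 → 128
  → #718080
20% tint:
  R: 0 + 51 = 51 → 51
  G: 128 + 25.4 = 153.4 → 153
  B: 128 + 0.2×(255−128) = 128 + 25.4 = 153.4 → 153
  → #339999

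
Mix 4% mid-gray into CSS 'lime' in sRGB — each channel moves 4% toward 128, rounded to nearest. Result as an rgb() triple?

CSS lime is rgb(0, 255, 0).
Per channel, c → c + 0.04(128 − c):
  R: 0 + 0.04×(128−0) = 0 + 5.12 = 5.12 → 5
  G: 255 − 5.08 = 249.92 → 250
  B: 0 + 0.04×(128−0) = 0 + 5.12 = 5.12 → 5

rgb(5, 250, 5)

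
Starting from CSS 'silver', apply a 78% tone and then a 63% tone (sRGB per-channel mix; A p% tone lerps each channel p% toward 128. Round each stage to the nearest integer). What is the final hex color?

#858585

CSS silver is rgb(192, 192, 192).
Lerp each channel 78% toward 128:
  R: 192 + 0.78×(128−192) = 192 − 49.92 = 142.08 → 142
  G: 192 + 0.78×(128−192) = 192 − 49.92 = 142.08 → 142
  B: 192 − 49.92 = 142.08 → 142
After the tone: rgb(142, 142, 142) = #8e8e8e.
Lerp each channel 63% toward 128:
  R: 142 + 0.63×(128−142) = 142 − 8.82 = 133.18 → 133
  G: 142 − 8.82 = 133.18 → 133
  B: 142 − 8.82 = 133.18 → 133
rgb(133, 133, 133) = #858585.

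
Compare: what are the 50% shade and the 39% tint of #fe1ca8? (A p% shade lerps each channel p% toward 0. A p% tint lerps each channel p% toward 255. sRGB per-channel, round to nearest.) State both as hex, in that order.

#7f0e54, #fe75ca

#fe1ca8 is rgb(254, 28, 168).
50% shade:
  R: 254 − 127 = 127 → 127
  G: 28 − 14 = 14 → 14
  B: 168 + 0.5×(0−168) = 168 − 84 = 84 → 84
  → #7f0e54
39% tint:
  R: 254 + 0.39×(255−254) = 254 + 0.39 = 254.39 → 254
  G: 28 + 0.39×(255−28) = 28 + 88.53 = 116.53 → 117
  B: 168 + 0.39×(255−168) = 168 + 33.93 = 201.93 → 202
  → #fe75ca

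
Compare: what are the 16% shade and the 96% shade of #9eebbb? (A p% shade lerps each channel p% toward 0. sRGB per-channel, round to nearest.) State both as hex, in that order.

#9eebbb is rgb(158, 235, 187).
16% shade:
  R: 158 + 0.16×(0−158) = 158 − 25.28 = 132.72 → 133
  G: 235 + 0.16×(0−235) = 235 − 37.6 = 197.4 → 197
  B: 187 + 0.16×(0−187) = 187 − 29.92 = 157.08 → 157
  → #85c59d
96% shade:
  R: 158 − 151.68 = 6.32 → 6
  G: 235 + 0.96×(0−235) = 235 − 225.6 = 9.4 → 9
  B: 187 − 179.52 = 7.48 → 7
  → #060907

#85c59d, #060907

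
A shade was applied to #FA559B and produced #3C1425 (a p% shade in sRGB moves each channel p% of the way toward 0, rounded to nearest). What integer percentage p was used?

76%

#FA559B is rgb(250, 85, 155); #3C1425 is rgb(60, 20, 37).
On the R channel (widest range): 60 ≈ 250 + (p/100)(0 − 250), so p ≈ 100×(60 − 250)/(0 − 250) = -19000/-250 = 76.00.
p = 76 reproduces all three channels after rounding.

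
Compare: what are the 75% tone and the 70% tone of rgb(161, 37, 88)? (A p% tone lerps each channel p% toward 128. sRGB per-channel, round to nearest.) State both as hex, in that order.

#886976, #8A6574

75% tone:
  R: 161 + 0.75×(128−161) = 161 − 24.75 = 136.25 → 136
  G: 37 + 0.75×(128−37) = 37 + 68.25 = 105.25 → 105
  B: 88 + 0.75×(128−88) = 88 + 30 = 118 → 118
  → #886976
70% tone:
  R: 161 + 0.7×(128−161) = 161 − 23.1 = 137.9 → 138
  G: 37 + 63.7 = 100.7 → 101
  B: 88 + 0.7×(128−88) = 88 + 28 = 116 → 116
  → #8A6574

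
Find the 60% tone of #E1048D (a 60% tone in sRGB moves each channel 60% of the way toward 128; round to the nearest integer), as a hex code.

#A74E85

#E1048D is rgb(225, 4, 141).
Per channel, c → c + 0.6(128 − c):
  R: 225 + 0.6×(128−225) = 225 − 58.2 = 166.8 → 167
  G: 4 + 74.4 = 78.4 → 78
  B: 141 + 0.6×(128−141) = 141 − 7.8 = 133.2 → 133
rgb(167, 78, 133) = #A74E85.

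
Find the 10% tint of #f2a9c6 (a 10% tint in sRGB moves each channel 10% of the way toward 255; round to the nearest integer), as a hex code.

#f3b2cc

#f2a9c6 is rgb(242, 169, 198).
Lerp each channel 10% toward 255:
  R: 242 + 0.1×(255−242) = 242 + 1.3 = 243.3 → 243
  G: 169 + 8.6 = 177.6 → 178
  B: 198 + 0.1×(255−198) = 198 + 5.7 = 203.7 → 204
rgb(243, 178, 204) = #f3b2cc.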